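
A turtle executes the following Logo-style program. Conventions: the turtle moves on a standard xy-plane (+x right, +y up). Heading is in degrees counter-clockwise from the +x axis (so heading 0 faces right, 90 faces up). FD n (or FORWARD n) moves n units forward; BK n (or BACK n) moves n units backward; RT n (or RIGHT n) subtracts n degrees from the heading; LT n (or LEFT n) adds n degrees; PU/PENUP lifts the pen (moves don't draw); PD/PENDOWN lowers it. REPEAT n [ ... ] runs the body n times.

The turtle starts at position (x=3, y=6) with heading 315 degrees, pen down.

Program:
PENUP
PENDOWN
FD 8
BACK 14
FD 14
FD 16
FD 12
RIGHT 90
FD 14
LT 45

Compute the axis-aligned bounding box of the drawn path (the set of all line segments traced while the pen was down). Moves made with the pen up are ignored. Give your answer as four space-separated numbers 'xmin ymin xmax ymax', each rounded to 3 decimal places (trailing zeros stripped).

Executing turtle program step by step:
Start: pos=(3,6), heading=315, pen down
PU: pen up
PD: pen down
FD 8: (3,6) -> (8.657,0.343) [heading=315, draw]
BK 14: (8.657,0.343) -> (-1.243,10.243) [heading=315, draw]
FD 14: (-1.243,10.243) -> (8.657,0.343) [heading=315, draw]
FD 16: (8.657,0.343) -> (19.971,-10.971) [heading=315, draw]
FD 12: (19.971,-10.971) -> (28.456,-19.456) [heading=315, draw]
RT 90: heading 315 -> 225
FD 14: (28.456,-19.456) -> (18.556,-29.355) [heading=225, draw]
LT 45: heading 225 -> 270
Final: pos=(18.556,-29.355), heading=270, 6 segment(s) drawn

Segment endpoints: x in {-1.243, 3, 8.657, 18.556, 19.971, 28.456}, y in {-29.355, -19.456, -10.971, 0.343, 6, 10.243}
xmin=-1.243, ymin=-29.355, xmax=28.456, ymax=10.243

Answer: -1.243 -29.355 28.456 10.243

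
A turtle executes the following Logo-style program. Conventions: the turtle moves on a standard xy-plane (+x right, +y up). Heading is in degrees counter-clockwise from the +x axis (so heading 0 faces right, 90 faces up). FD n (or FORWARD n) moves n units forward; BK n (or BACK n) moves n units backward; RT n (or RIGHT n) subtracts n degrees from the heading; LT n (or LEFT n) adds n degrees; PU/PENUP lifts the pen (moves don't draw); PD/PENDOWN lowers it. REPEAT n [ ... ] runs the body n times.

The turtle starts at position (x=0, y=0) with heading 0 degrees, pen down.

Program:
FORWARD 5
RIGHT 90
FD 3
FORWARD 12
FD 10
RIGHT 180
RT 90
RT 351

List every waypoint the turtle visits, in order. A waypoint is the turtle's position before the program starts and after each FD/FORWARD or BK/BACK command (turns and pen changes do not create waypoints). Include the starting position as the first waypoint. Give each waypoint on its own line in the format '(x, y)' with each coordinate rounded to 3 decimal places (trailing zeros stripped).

Executing turtle program step by step:
Start: pos=(0,0), heading=0, pen down
FD 5: (0,0) -> (5,0) [heading=0, draw]
RT 90: heading 0 -> 270
FD 3: (5,0) -> (5,-3) [heading=270, draw]
FD 12: (5,-3) -> (5,-15) [heading=270, draw]
FD 10: (5,-15) -> (5,-25) [heading=270, draw]
RT 180: heading 270 -> 90
RT 90: heading 90 -> 0
RT 351: heading 0 -> 9
Final: pos=(5,-25), heading=9, 4 segment(s) drawn
Waypoints (5 total):
(0, 0)
(5, 0)
(5, -3)
(5, -15)
(5, -25)

Answer: (0, 0)
(5, 0)
(5, -3)
(5, -15)
(5, -25)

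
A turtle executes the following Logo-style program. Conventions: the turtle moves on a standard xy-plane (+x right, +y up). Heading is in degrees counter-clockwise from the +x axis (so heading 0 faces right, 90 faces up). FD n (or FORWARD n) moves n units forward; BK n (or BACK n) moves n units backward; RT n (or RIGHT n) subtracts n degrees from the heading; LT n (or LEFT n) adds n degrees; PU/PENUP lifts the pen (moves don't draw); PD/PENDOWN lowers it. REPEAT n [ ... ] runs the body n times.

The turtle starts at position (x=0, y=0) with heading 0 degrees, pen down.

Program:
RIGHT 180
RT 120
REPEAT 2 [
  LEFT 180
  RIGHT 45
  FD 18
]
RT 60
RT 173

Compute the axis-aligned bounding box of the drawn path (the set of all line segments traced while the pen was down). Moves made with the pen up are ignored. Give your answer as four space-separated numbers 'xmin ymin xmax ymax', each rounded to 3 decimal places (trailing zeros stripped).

Answer: -17.387 -13.659 0 0

Derivation:
Executing turtle program step by step:
Start: pos=(0,0), heading=0, pen down
RT 180: heading 0 -> 180
RT 120: heading 180 -> 60
REPEAT 2 [
  -- iteration 1/2 --
  LT 180: heading 60 -> 240
  RT 45: heading 240 -> 195
  FD 18: (0,0) -> (-17.387,-4.659) [heading=195, draw]
  -- iteration 2/2 --
  LT 180: heading 195 -> 15
  RT 45: heading 15 -> 330
  FD 18: (-17.387,-4.659) -> (-1.798,-13.659) [heading=330, draw]
]
RT 60: heading 330 -> 270
RT 173: heading 270 -> 97
Final: pos=(-1.798,-13.659), heading=97, 2 segment(s) drawn

Segment endpoints: x in {-17.387, -1.798, 0}, y in {-13.659, -4.659, 0}
xmin=-17.387, ymin=-13.659, xmax=0, ymax=0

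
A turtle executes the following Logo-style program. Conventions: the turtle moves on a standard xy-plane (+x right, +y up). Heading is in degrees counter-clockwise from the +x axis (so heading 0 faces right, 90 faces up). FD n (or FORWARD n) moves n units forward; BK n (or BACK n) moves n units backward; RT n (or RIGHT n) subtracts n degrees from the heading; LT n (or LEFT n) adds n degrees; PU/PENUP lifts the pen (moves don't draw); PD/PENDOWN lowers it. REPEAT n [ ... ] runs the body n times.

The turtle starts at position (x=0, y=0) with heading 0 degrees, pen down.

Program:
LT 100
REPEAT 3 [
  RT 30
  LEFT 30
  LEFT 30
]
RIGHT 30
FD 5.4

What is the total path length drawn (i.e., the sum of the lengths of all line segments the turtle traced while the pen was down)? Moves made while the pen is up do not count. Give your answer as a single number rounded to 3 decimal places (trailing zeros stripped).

Answer: 5.4

Derivation:
Executing turtle program step by step:
Start: pos=(0,0), heading=0, pen down
LT 100: heading 0 -> 100
REPEAT 3 [
  -- iteration 1/3 --
  RT 30: heading 100 -> 70
  LT 30: heading 70 -> 100
  LT 30: heading 100 -> 130
  -- iteration 2/3 --
  RT 30: heading 130 -> 100
  LT 30: heading 100 -> 130
  LT 30: heading 130 -> 160
  -- iteration 3/3 --
  RT 30: heading 160 -> 130
  LT 30: heading 130 -> 160
  LT 30: heading 160 -> 190
]
RT 30: heading 190 -> 160
FD 5.4: (0,0) -> (-5.074,1.847) [heading=160, draw]
Final: pos=(-5.074,1.847), heading=160, 1 segment(s) drawn

Segment lengths:
  seg 1: (0,0) -> (-5.074,1.847), length = 5.4
Total = 5.4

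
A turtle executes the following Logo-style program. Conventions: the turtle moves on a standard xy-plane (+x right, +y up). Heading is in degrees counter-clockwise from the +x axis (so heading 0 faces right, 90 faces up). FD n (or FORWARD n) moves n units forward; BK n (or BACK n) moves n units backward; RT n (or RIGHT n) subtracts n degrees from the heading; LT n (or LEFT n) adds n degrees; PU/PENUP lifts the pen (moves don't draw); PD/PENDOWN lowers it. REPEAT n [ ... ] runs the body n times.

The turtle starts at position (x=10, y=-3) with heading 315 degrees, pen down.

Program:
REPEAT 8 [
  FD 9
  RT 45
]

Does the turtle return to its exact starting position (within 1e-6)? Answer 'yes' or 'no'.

Answer: yes

Derivation:
Executing turtle program step by step:
Start: pos=(10,-3), heading=315, pen down
REPEAT 8 [
  -- iteration 1/8 --
  FD 9: (10,-3) -> (16.364,-9.364) [heading=315, draw]
  RT 45: heading 315 -> 270
  -- iteration 2/8 --
  FD 9: (16.364,-9.364) -> (16.364,-18.364) [heading=270, draw]
  RT 45: heading 270 -> 225
  -- iteration 3/8 --
  FD 9: (16.364,-18.364) -> (10,-24.728) [heading=225, draw]
  RT 45: heading 225 -> 180
  -- iteration 4/8 --
  FD 9: (10,-24.728) -> (1,-24.728) [heading=180, draw]
  RT 45: heading 180 -> 135
  -- iteration 5/8 --
  FD 9: (1,-24.728) -> (-5.364,-18.364) [heading=135, draw]
  RT 45: heading 135 -> 90
  -- iteration 6/8 --
  FD 9: (-5.364,-18.364) -> (-5.364,-9.364) [heading=90, draw]
  RT 45: heading 90 -> 45
  -- iteration 7/8 --
  FD 9: (-5.364,-9.364) -> (1,-3) [heading=45, draw]
  RT 45: heading 45 -> 0
  -- iteration 8/8 --
  FD 9: (1,-3) -> (10,-3) [heading=0, draw]
  RT 45: heading 0 -> 315
]
Final: pos=(10,-3), heading=315, 8 segment(s) drawn

Start position: (10, -3)
Final position: (10, -3)
Distance = 0; < 1e-6 -> CLOSED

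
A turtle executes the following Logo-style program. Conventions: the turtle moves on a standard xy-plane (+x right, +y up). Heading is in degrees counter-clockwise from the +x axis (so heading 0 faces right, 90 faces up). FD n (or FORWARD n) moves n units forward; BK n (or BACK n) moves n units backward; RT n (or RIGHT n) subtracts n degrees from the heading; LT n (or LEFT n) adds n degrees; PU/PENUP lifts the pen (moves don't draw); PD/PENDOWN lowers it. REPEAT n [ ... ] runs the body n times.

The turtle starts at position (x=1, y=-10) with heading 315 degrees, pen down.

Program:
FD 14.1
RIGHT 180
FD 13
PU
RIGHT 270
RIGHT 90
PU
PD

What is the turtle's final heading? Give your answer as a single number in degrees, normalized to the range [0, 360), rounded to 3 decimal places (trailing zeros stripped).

Executing turtle program step by step:
Start: pos=(1,-10), heading=315, pen down
FD 14.1: (1,-10) -> (10.97,-19.97) [heading=315, draw]
RT 180: heading 315 -> 135
FD 13: (10.97,-19.97) -> (1.778,-10.778) [heading=135, draw]
PU: pen up
RT 270: heading 135 -> 225
RT 90: heading 225 -> 135
PU: pen up
PD: pen down
Final: pos=(1.778,-10.778), heading=135, 2 segment(s) drawn

Answer: 135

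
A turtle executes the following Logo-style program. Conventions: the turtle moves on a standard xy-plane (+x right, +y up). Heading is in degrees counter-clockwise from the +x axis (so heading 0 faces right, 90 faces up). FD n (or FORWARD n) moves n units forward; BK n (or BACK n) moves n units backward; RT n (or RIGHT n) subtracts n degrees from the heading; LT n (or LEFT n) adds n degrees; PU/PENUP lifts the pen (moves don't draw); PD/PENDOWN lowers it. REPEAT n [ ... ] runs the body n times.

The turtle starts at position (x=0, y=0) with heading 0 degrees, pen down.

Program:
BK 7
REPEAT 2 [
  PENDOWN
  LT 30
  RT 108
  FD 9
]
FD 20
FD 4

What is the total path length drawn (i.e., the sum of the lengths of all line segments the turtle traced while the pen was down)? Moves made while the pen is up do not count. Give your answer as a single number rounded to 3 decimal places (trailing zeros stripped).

Answer: 49

Derivation:
Executing turtle program step by step:
Start: pos=(0,0), heading=0, pen down
BK 7: (0,0) -> (-7,0) [heading=0, draw]
REPEAT 2 [
  -- iteration 1/2 --
  PD: pen down
  LT 30: heading 0 -> 30
  RT 108: heading 30 -> 282
  FD 9: (-7,0) -> (-5.129,-8.803) [heading=282, draw]
  -- iteration 2/2 --
  PD: pen down
  LT 30: heading 282 -> 312
  RT 108: heading 312 -> 204
  FD 9: (-5.129,-8.803) -> (-13.351,-12.464) [heading=204, draw]
]
FD 20: (-13.351,-12.464) -> (-31.622,-20.599) [heading=204, draw]
FD 4: (-31.622,-20.599) -> (-35.276,-22.226) [heading=204, draw]
Final: pos=(-35.276,-22.226), heading=204, 5 segment(s) drawn

Segment lengths:
  seg 1: (0,0) -> (-7,0), length = 7
  seg 2: (-7,0) -> (-5.129,-8.803), length = 9
  seg 3: (-5.129,-8.803) -> (-13.351,-12.464), length = 9
  seg 4: (-13.351,-12.464) -> (-31.622,-20.599), length = 20
  seg 5: (-31.622,-20.599) -> (-35.276,-22.226), length = 4
Total = 49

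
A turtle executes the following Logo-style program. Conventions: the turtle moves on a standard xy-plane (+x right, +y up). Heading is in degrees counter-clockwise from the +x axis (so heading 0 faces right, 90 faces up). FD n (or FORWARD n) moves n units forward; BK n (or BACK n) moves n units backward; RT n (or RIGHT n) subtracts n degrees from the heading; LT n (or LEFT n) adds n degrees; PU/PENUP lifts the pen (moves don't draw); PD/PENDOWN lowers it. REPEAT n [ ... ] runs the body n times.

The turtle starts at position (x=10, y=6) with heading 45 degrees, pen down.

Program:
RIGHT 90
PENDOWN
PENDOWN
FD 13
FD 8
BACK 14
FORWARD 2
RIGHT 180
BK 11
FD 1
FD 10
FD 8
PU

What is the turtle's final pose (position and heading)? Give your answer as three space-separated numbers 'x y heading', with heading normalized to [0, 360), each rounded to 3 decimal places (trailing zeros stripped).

Executing turtle program step by step:
Start: pos=(10,6), heading=45, pen down
RT 90: heading 45 -> 315
PD: pen down
PD: pen down
FD 13: (10,6) -> (19.192,-3.192) [heading=315, draw]
FD 8: (19.192,-3.192) -> (24.849,-8.849) [heading=315, draw]
BK 14: (24.849,-8.849) -> (14.95,1.05) [heading=315, draw]
FD 2: (14.95,1.05) -> (16.364,-0.364) [heading=315, draw]
RT 180: heading 315 -> 135
BK 11: (16.364,-0.364) -> (24.142,-8.142) [heading=135, draw]
FD 1: (24.142,-8.142) -> (23.435,-7.435) [heading=135, draw]
FD 10: (23.435,-7.435) -> (16.364,-0.364) [heading=135, draw]
FD 8: (16.364,-0.364) -> (10.707,5.293) [heading=135, draw]
PU: pen up
Final: pos=(10.707,5.293), heading=135, 8 segment(s) drawn

Answer: 10.707 5.293 135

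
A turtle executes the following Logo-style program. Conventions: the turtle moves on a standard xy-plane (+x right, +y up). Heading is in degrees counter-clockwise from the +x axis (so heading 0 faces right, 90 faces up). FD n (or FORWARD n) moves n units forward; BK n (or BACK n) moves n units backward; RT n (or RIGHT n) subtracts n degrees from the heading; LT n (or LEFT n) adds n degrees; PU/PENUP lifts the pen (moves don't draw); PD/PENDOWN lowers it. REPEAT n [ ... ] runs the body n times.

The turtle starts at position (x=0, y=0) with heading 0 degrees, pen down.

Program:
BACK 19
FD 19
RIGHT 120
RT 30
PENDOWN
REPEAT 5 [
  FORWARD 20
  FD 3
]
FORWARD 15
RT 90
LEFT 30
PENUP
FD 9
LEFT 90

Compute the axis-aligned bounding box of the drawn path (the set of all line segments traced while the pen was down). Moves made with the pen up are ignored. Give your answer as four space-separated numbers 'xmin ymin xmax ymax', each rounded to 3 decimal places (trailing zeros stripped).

Executing turtle program step by step:
Start: pos=(0,0), heading=0, pen down
BK 19: (0,0) -> (-19,0) [heading=0, draw]
FD 19: (-19,0) -> (0,0) [heading=0, draw]
RT 120: heading 0 -> 240
RT 30: heading 240 -> 210
PD: pen down
REPEAT 5 [
  -- iteration 1/5 --
  FD 20: (0,0) -> (-17.321,-10) [heading=210, draw]
  FD 3: (-17.321,-10) -> (-19.919,-11.5) [heading=210, draw]
  -- iteration 2/5 --
  FD 20: (-19.919,-11.5) -> (-37.239,-21.5) [heading=210, draw]
  FD 3: (-37.239,-21.5) -> (-39.837,-23) [heading=210, draw]
  -- iteration 3/5 --
  FD 20: (-39.837,-23) -> (-57.158,-33) [heading=210, draw]
  FD 3: (-57.158,-33) -> (-59.756,-34.5) [heading=210, draw]
  -- iteration 4/5 --
  FD 20: (-59.756,-34.5) -> (-77.076,-44.5) [heading=210, draw]
  FD 3: (-77.076,-44.5) -> (-79.674,-46) [heading=210, draw]
  -- iteration 5/5 --
  FD 20: (-79.674,-46) -> (-96.995,-56) [heading=210, draw]
  FD 3: (-96.995,-56) -> (-99.593,-57.5) [heading=210, draw]
]
FD 15: (-99.593,-57.5) -> (-112.583,-65) [heading=210, draw]
RT 90: heading 210 -> 120
LT 30: heading 120 -> 150
PU: pen up
FD 9: (-112.583,-65) -> (-120.378,-60.5) [heading=150, move]
LT 90: heading 150 -> 240
Final: pos=(-120.378,-60.5), heading=240, 13 segment(s) drawn

Segment endpoints: x in {-112.583, -99.593, -96.995, -79.674, -77.076, -59.756, -57.158, -39.837, -37.239, -19.919, -19, -17.321, 0}, y in {-65, -57.5, -56, -46, -44.5, -34.5, -33, -23, -21.5, -11.5, -10, 0}
xmin=-112.583, ymin=-65, xmax=0, ymax=0

Answer: -112.583 -65 0 0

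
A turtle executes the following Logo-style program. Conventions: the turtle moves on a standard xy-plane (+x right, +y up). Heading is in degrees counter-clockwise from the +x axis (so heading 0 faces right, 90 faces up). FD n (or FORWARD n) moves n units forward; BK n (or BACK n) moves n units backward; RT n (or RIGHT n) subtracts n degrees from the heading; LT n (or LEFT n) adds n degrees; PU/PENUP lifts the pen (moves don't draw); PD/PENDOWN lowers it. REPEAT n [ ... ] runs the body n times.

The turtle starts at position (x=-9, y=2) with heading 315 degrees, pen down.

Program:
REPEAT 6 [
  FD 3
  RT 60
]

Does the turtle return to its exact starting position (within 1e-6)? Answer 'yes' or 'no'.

Answer: yes

Derivation:
Executing turtle program step by step:
Start: pos=(-9,2), heading=315, pen down
REPEAT 6 [
  -- iteration 1/6 --
  FD 3: (-9,2) -> (-6.879,-0.121) [heading=315, draw]
  RT 60: heading 315 -> 255
  -- iteration 2/6 --
  FD 3: (-6.879,-0.121) -> (-7.655,-3.019) [heading=255, draw]
  RT 60: heading 255 -> 195
  -- iteration 3/6 --
  FD 3: (-7.655,-3.019) -> (-10.553,-3.796) [heading=195, draw]
  RT 60: heading 195 -> 135
  -- iteration 4/6 --
  FD 3: (-10.553,-3.796) -> (-12.674,-1.674) [heading=135, draw]
  RT 60: heading 135 -> 75
  -- iteration 5/6 --
  FD 3: (-12.674,-1.674) -> (-11.898,1.224) [heading=75, draw]
  RT 60: heading 75 -> 15
  -- iteration 6/6 --
  FD 3: (-11.898,1.224) -> (-9,2) [heading=15, draw]
  RT 60: heading 15 -> 315
]
Final: pos=(-9,2), heading=315, 6 segment(s) drawn

Start position: (-9, 2)
Final position: (-9, 2)
Distance = 0; < 1e-6 -> CLOSED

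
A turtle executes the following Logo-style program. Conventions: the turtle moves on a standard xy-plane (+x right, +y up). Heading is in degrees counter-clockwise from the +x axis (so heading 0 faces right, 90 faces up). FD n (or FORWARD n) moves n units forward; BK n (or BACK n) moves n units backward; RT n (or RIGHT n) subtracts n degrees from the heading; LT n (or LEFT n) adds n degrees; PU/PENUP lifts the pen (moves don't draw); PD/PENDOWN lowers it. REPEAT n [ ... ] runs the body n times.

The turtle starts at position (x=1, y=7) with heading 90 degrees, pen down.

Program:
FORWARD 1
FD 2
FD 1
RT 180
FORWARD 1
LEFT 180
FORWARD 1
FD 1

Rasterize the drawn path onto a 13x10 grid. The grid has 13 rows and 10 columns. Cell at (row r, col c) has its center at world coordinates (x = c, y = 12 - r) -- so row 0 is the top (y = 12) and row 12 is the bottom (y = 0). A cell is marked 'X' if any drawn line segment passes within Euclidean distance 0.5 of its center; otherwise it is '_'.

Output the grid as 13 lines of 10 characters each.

Answer: _X________
_X________
_X________
_X________
_X________
_X________
__________
__________
__________
__________
__________
__________
__________

Derivation:
Segment 0: (1,7) -> (1,8)
Segment 1: (1,8) -> (1,10)
Segment 2: (1,10) -> (1,11)
Segment 3: (1,11) -> (1,10)
Segment 4: (1,10) -> (1,11)
Segment 5: (1,11) -> (1,12)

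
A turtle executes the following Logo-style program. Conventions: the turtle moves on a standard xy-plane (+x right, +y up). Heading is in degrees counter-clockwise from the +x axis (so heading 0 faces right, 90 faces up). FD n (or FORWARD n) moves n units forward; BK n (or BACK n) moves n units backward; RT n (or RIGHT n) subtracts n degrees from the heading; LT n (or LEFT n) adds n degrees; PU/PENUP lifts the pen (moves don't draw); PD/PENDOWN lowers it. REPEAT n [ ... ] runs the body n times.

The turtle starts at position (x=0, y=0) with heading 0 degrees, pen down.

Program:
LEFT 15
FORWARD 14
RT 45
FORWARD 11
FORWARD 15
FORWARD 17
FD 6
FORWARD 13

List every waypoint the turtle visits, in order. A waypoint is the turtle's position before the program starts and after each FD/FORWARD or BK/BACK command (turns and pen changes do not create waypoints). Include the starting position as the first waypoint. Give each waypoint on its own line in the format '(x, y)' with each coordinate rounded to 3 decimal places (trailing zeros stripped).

Executing turtle program step by step:
Start: pos=(0,0), heading=0, pen down
LT 15: heading 0 -> 15
FD 14: (0,0) -> (13.523,3.623) [heading=15, draw]
RT 45: heading 15 -> 330
FD 11: (13.523,3.623) -> (23.049,-1.877) [heading=330, draw]
FD 15: (23.049,-1.877) -> (36.04,-9.377) [heading=330, draw]
FD 17: (36.04,-9.377) -> (50.762,-17.877) [heading=330, draw]
FD 6: (50.762,-17.877) -> (55.958,-20.877) [heading=330, draw]
FD 13: (55.958,-20.877) -> (67.217,-27.377) [heading=330, draw]
Final: pos=(67.217,-27.377), heading=330, 6 segment(s) drawn
Waypoints (7 total):
(0, 0)
(13.523, 3.623)
(23.049, -1.877)
(36.04, -9.377)
(50.762, -17.877)
(55.958, -20.877)
(67.217, -27.377)

Answer: (0, 0)
(13.523, 3.623)
(23.049, -1.877)
(36.04, -9.377)
(50.762, -17.877)
(55.958, -20.877)
(67.217, -27.377)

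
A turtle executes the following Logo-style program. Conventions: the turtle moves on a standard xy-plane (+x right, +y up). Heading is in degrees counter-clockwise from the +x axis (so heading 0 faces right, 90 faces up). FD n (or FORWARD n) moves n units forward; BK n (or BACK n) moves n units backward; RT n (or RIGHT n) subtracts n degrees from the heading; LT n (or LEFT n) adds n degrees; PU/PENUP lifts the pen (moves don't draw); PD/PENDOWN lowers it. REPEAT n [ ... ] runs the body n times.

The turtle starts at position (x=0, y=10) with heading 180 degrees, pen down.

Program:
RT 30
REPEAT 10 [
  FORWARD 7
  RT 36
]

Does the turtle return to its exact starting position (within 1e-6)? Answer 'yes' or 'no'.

Answer: yes

Derivation:
Executing turtle program step by step:
Start: pos=(0,10), heading=180, pen down
RT 30: heading 180 -> 150
REPEAT 10 [
  -- iteration 1/10 --
  FD 7: (0,10) -> (-6.062,13.5) [heading=150, draw]
  RT 36: heading 150 -> 114
  -- iteration 2/10 --
  FD 7: (-6.062,13.5) -> (-8.909,19.895) [heading=114, draw]
  RT 36: heading 114 -> 78
  -- iteration 3/10 --
  FD 7: (-8.909,19.895) -> (-7.454,26.742) [heading=78, draw]
  RT 36: heading 78 -> 42
  -- iteration 4/10 --
  FD 7: (-7.454,26.742) -> (-2.252,31.426) [heading=42, draw]
  RT 36: heading 42 -> 6
  -- iteration 5/10 --
  FD 7: (-2.252,31.426) -> (4.71,32.157) [heading=6, draw]
  RT 36: heading 6 -> 330
  -- iteration 6/10 --
  FD 7: (4.71,32.157) -> (10.772,28.657) [heading=330, draw]
  RT 36: heading 330 -> 294
  -- iteration 7/10 --
  FD 7: (10.772,28.657) -> (13.619,22.263) [heading=294, draw]
  RT 36: heading 294 -> 258
  -- iteration 8/10 --
  FD 7: (13.619,22.263) -> (12.164,15.416) [heading=258, draw]
  RT 36: heading 258 -> 222
  -- iteration 9/10 --
  FD 7: (12.164,15.416) -> (6.962,10.732) [heading=222, draw]
  RT 36: heading 222 -> 186
  -- iteration 10/10 --
  FD 7: (6.962,10.732) -> (0,10) [heading=186, draw]
  RT 36: heading 186 -> 150
]
Final: pos=(0,10), heading=150, 10 segment(s) drawn

Start position: (0, 10)
Final position: (0, 10)
Distance = 0; < 1e-6 -> CLOSED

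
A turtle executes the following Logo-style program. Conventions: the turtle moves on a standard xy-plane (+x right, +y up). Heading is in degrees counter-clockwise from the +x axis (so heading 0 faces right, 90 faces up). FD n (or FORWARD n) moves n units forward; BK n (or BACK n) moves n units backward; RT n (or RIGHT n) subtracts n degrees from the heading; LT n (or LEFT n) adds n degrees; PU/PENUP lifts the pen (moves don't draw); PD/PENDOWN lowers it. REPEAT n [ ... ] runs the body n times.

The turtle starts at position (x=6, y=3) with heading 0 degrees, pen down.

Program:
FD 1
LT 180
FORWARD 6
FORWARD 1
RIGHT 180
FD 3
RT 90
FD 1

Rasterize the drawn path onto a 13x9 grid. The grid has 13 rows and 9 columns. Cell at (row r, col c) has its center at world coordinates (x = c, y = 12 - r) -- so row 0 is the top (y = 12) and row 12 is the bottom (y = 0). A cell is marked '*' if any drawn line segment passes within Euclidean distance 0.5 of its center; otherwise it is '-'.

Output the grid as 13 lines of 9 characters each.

Answer: ---------
---------
---------
---------
---------
---------
---------
---------
---------
********-
---*-----
---------
---------

Derivation:
Segment 0: (6,3) -> (7,3)
Segment 1: (7,3) -> (1,3)
Segment 2: (1,3) -> (0,3)
Segment 3: (0,3) -> (3,3)
Segment 4: (3,3) -> (3,2)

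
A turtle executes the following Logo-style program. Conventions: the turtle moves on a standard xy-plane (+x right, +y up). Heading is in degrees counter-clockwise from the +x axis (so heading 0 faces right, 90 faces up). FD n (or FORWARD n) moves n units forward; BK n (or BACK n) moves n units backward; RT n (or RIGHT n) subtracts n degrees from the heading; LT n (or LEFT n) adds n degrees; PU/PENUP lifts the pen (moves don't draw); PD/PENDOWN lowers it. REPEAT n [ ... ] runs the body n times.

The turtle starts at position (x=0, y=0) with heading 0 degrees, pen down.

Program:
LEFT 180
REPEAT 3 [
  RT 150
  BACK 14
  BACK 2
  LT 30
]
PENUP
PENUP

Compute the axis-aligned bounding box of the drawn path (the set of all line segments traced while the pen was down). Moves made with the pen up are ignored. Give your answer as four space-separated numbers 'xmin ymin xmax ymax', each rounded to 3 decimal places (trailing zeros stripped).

Answer: -13.856 -8 0 8

Derivation:
Executing turtle program step by step:
Start: pos=(0,0), heading=0, pen down
LT 180: heading 0 -> 180
REPEAT 3 [
  -- iteration 1/3 --
  RT 150: heading 180 -> 30
  BK 14: (0,0) -> (-12.124,-7) [heading=30, draw]
  BK 2: (-12.124,-7) -> (-13.856,-8) [heading=30, draw]
  LT 30: heading 30 -> 60
  -- iteration 2/3 --
  RT 150: heading 60 -> 270
  BK 14: (-13.856,-8) -> (-13.856,6) [heading=270, draw]
  BK 2: (-13.856,6) -> (-13.856,8) [heading=270, draw]
  LT 30: heading 270 -> 300
  -- iteration 3/3 --
  RT 150: heading 300 -> 150
  BK 14: (-13.856,8) -> (-1.732,1) [heading=150, draw]
  BK 2: (-1.732,1) -> (0,0) [heading=150, draw]
  LT 30: heading 150 -> 180
]
PU: pen up
PU: pen up
Final: pos=(0,0), heading=180, 6 segment(s) drawn

Segment endpoints: x in {-13.856, -12.124, -1.732, 0, 0}, y in {-8, -7, 0, 0, 1, 6, 8}
xmin=-13.856, ymin=-8, xmax=0, ymax=8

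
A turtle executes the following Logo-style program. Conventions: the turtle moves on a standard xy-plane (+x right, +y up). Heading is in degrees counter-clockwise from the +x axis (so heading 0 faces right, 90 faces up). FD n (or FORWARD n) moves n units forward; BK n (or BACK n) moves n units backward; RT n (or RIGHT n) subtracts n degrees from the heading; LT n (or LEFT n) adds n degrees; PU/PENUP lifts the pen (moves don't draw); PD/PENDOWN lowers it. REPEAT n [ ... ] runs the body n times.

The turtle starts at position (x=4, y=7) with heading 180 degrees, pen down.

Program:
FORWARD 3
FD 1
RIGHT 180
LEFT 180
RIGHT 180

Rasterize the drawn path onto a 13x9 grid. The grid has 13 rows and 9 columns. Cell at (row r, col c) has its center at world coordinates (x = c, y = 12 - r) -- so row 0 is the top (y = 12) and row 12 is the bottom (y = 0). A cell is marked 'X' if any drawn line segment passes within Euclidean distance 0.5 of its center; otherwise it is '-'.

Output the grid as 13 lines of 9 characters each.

Segment 0: (4,7) -> (1,7)
Segment 1: (1,7) -> (0,7)

Answer: ---------
---------
---------
---------
---------
XXXXX----
---------
---------
---------
---------
---------
---------
---------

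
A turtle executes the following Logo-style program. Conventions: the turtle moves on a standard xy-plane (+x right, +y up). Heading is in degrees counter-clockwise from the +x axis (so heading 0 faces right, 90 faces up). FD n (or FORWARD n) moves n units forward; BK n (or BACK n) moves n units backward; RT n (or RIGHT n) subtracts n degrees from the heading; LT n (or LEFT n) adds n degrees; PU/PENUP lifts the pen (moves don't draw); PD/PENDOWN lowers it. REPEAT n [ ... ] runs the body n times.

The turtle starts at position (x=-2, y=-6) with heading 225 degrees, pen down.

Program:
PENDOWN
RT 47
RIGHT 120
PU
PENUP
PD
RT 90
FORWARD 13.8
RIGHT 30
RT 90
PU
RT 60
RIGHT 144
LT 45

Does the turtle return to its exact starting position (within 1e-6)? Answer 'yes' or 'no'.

Executing turtle program step by step:
Start: pos=(-2,-6), heading=225, pen down
PD: pen down
RT 47: heading 225 -> 178
RT 120: heading 178 -> 58
PU: pen up
PU: pen up
PD: pen down
RT 90: heading 58 -> 328
FD 13.8: (-2,-6) -> (9.703,-13.313) [heading=328, draw]
RT 30: heading 328 -> 298
RT 90: heading 298 -> 208
PU: pen up
RT 60: heading 208 -> 148
RT 144: heading 148 -> 4
LT 45: heading 4 -> 49
Final: pos=(9.703,-13.313), heading=49, 1 segment(s) drawn

Start position: (-2, -6)
Final position: (9.703, -13.313)
Distance = 13.8; >= 1e-6 -> NOT closed

Answer: no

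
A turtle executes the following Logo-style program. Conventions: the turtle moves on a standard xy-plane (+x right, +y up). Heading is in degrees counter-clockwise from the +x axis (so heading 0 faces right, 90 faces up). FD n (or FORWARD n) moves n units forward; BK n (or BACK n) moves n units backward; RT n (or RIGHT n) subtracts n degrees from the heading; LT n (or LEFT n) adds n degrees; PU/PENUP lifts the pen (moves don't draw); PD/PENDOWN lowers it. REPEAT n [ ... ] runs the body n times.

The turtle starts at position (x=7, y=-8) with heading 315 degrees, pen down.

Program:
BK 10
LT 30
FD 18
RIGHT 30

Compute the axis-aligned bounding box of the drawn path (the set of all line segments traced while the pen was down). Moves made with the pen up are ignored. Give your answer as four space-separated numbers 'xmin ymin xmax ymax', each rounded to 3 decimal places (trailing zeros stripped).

Answer: -0.071 -8 17.316 -0.929

Derivation:
Executing turtle program step by step:
Start: pos=(7,-8), heading=315, pen down
BK 10: (7,-8) -> (-0.071,-0.929) [heading=315, draw]
LT 30: heading 315 -> 345
FD 18: (-0.071,-0.929) -> (17.316,-5.588) [heading=345, draw]
RT 30: heading 345 -> 315
Final: pos=(17.316,-5.588), heading=315, 2 segment(s) drawn

Segment endpoints: x in {-0.071, 7, 17.316}, y in {-8, -5.588, -0.929}
xmin=-0.071, ymin=-8, xmax=17.316, ymax=-0.929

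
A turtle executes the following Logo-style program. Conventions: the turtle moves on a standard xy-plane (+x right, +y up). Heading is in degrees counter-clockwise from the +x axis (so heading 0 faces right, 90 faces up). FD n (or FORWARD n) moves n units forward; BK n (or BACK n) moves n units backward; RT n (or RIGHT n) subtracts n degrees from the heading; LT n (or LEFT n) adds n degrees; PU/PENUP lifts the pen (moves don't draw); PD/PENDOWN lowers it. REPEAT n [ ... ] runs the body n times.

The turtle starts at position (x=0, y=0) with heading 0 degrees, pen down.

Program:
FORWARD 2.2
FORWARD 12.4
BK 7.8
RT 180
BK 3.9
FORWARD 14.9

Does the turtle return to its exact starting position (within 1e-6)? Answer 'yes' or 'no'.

Executing turtle program step by step:
Start: pos=(0,0), heading=0, pen down
FD 2.2: (0,0) -> (2.2,0) [heading=0, draw]
FD 12.4: (2.2,0) -> (14.6,0) [heading=0, draw]
BK 7.8: (14.6,0) -> (6.8,0) [heading=0, draw]
RT 180: heading 0 -> 180
BK 3.9: (6.8,0) -> (10.7,0) [heading=180, draw]
FD 14.9: (10.7,0) -> (-4.2,0) [heading=180, draw]
Final: pos=(-4.2,0), heading=180, 5 segment(s) drawn

Start position: (0, 0)
Final position: (-4.2, 0)
Distance = 4.2; >= 1e-6 -> NOT closed

Answer: no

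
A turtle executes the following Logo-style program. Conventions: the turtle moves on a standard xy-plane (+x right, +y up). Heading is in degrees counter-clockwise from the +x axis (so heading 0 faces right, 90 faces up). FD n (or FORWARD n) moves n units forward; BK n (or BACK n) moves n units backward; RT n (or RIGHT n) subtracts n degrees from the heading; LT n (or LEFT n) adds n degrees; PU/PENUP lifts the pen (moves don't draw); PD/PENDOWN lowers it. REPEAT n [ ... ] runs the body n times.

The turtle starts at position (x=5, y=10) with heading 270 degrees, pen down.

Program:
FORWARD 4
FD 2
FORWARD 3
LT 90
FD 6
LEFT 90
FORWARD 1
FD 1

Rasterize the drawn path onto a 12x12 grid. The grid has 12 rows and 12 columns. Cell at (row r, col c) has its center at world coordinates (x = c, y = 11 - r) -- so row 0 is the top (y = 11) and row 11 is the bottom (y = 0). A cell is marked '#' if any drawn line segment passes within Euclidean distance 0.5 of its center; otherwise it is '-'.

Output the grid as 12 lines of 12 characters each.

Answer: ------------
-----#------
-----#------
-----#------
-----#------
-----#------
-----#------
-----#------
-----#-----#
-----#-----#
-----#######
------------

Derivation:
Segment 0: (5,10) -> (5,6)
Segment 1: (5,6) -> (5,4)
Segment 2: (5,4) -> (5,1)
Segment 3: (5,1) -> (11,1)
Segment 4: (11,1) -> (11,2)
Segment 5: (11,2) -> (11,3)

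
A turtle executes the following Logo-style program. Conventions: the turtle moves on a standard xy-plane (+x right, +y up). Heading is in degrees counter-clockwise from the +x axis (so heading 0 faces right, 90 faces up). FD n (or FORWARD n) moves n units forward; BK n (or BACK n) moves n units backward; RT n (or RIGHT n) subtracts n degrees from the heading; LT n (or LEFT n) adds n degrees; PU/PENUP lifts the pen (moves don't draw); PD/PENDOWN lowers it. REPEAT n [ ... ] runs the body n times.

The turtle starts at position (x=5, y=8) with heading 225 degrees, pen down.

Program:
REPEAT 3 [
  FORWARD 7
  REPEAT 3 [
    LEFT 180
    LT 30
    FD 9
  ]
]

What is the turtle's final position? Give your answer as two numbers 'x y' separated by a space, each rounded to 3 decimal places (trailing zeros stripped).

Executing turtle program step by step:
Start: pos=(5,8), heading=225, pen down
REPEAT 3 [
  -- iteration 1/3 --
  FD 7: (5,8) -> (0.05,3.05) [heading=225, draw]
  REPEAT 3 [
    -- iteration 1/3 --
    LT 180: heading 225 -> 45
    LT 30: heading 45 -> 75
    FD 9: (0.05,3.05) -> (2.38,11.744) [heading=75, draw]
    -- iteration 2/3 --
    LT 180: heading 75 -> 255
    LT 30: heading 255 -> 285
    FD 9: (2.38,11.744) -> (4.709,3.05) [heading=285, draw]
    -- iteration 3/3 --
    LT 180: heading 285 -> 105
    LT 30: heading 105 -> 135
    FD 9: (4.709,3.05) -> (-1.655,9.414) [heading=135, draw]
  ]
  -- iteration 2/3 --
  FD 7: (-1.655,9.414) -> (-6.605,14.364) [heading=135, draw]
  REPEAT 3 [
    -- iteration 1/3 --
    LT 180: heading 135 -> 315
    LT 30: heading 315 -> 345
    FD 9: (-6.605,14.364) -> (2.089,12.035) [heading=345, draw]
    -- iteration 2/3 --
    LT 180: heading 345 -> 165
    LT 30: heading 165 -> 195
    FD 9: (2.089,12.035) -> (-6.605,9.705) [heading=195, draw]
    -- iteration 3/3 --
    LT 180: heading 195 -> 15
    LT 30: heading 15 -> 45
    FD 9: (-6.605,9.705) -> (-0.241,16.069) [heading=45, draw]
  ]
  -- iteration 3/3 --
  FD 7: (-0.241,16.069) -> (4.709,21.019) [heading=45, draw]
  REPEAT 3 [
    -- iteration 1/3 --
    LT 180: heading 45 -> 225
    LT 30: heading 225 -> 255
    FD 9: (4.709,21.019) -> (2.38,12.326) [heading=255, draw]
    -- iteration 2/3 --
    LT 180: heading 255 -> 75
    LT 30: heading 75 -> 105
    FD 9: (2.38,12.326) -> (0.05,21.019) [heading=105, draw]
    -- iteration 3/3 --
    LT 180: heading 105 -> 285
    LT 30: heading 285 -> 315
    FD 9: (0.05,21.019) -> (6.414,14.655) [heading=315, draw]
  ]
]
Final: pos=(6.414,14.655), heading=315, 12 segment(s) drawn

Answer: 6.414 14.655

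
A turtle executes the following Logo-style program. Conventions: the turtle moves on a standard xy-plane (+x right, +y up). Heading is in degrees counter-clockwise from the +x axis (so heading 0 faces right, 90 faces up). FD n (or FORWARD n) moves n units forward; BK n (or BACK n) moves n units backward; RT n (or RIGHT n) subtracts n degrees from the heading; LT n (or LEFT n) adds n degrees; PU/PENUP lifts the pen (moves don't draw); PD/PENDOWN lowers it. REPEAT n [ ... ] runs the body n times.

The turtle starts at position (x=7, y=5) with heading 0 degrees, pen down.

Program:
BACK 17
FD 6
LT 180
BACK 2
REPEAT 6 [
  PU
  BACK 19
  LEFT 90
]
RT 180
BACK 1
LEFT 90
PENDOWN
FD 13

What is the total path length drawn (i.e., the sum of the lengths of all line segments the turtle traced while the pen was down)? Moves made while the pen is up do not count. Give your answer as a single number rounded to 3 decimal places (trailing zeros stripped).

Executing turtle program step by step:
Start: pos=(7,5), heading=0, pen down
BK 17: (7,5) -> (-10,5) [heading=0, draw]
FD 6: (-10,5) -> (-4,5) [heading=0, draw]
LT 180: heading 0 -> 180
BK 2: (-4,5) -> (-2,5) [heading=180, draw]
REPEAT 6 [
  -- iteration 1/6 --
  PU: pen up
  BK 19: (-2,5) -> (17,5) [heading=180, move]
  LT 90: heading 180 -> 270
  -- iteration 2/6 --
  PU: pen up
  BK 19: (17,5) -> (17,24) [heading=270, move]
  LT 90: heading 270 -> 0
  -- iteration 3/6 --
  PU: pen up
  BK 19: (17,24) -> (-2,24) [heading=0, move]
  LT 90: heading 0 -> 90
  -- iteration 4/6 --
  PU: pen up
  BK 19: (-2,24) -> (-2,5) [heading=90, move]
  LT 90: heading 90 -> 180
  -- iteration 5/6 --
  PU: pen up
  BK 19: (-2,5) -> (17,5) [heading=180, move]
  LT 90: heading 180 -> 270
  -- iteration 6/6 --
  PU: pen up
  BK 19: (17,5) -> (17,24) [heading=270, move]
  LT 90: heading 270 -> 0
]
RT 180: heading 0 -> 180
BK 1: (17,24) -> (18,24) [heading=180, move]
LT 90: heading 180 -> 270
PD: pen down
FD 13: (18,24) -> (18,11) [heading=270, draw]
Final: pos=(18,11), heading=270, 4 segment(s) drawn

Segment lengths:
  seg 1: (7,5) -> (-10,5), length = 17
  seg 2: (-10,5) -> (-4,5), length = 6
  seg 3: (-4,5) -> (-2,5), length = 2
  seg 4: (18,24) -> (18,11), length = 13
Total = 38

Answer: 38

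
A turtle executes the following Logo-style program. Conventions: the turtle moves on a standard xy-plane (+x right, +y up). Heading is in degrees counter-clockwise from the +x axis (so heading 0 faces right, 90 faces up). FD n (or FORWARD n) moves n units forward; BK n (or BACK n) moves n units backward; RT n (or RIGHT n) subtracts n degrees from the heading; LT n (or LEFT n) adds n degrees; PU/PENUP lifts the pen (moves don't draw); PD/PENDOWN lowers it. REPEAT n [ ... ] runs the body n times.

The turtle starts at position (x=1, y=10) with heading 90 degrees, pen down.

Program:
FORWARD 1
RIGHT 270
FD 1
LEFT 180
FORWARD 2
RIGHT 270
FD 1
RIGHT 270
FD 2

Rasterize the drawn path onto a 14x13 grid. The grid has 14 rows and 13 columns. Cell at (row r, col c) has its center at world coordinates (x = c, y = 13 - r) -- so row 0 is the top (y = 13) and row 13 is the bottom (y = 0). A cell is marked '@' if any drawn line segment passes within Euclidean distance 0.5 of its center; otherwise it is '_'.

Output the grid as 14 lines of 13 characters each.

Segment 0: (1,10) -> (1,11)
Segment 1: (1,11) -> (0,11)
Segment 2: (0,11) -> (2,11)
Segment 3: (2,11) -> (2,12)
Segment 4: (2,12) -> (-0,12)

Answer: _____________
@@@__________
@@@__________
_@___________
_____________
_____________
_____________
_____________
_____________
_____________
_____________
_____________
_____________
_____________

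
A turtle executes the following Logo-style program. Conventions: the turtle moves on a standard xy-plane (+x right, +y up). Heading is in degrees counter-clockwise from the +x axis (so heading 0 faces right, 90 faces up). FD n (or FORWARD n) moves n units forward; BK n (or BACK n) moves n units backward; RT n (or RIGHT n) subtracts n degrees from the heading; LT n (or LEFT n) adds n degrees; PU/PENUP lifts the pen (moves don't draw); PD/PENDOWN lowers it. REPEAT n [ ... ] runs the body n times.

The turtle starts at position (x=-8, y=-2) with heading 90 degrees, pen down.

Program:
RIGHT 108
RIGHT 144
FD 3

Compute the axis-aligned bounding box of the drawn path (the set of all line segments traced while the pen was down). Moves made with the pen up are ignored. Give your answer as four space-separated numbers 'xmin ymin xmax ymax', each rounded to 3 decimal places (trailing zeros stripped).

Executing turtle program step by step:
Start: pos=(-8,-2), heading=90, pen down
RT 108: heading 90 -> 342
RT 144: heading 342 -> 198
FD 3: (-8,-2) -> (-10.853,-2.927) [heading=198, draw]
Final: pos=(-10.853,-2.927), heading=198, 1 segment(s) drawn

Segment endpoints: x in {-10.853, -8}, y in {-2.927, -2}
xmin=-10.853, ymin=-2.927, xmax=-8, ymax=-2

Answer: -10.853 -2.927 -8 -2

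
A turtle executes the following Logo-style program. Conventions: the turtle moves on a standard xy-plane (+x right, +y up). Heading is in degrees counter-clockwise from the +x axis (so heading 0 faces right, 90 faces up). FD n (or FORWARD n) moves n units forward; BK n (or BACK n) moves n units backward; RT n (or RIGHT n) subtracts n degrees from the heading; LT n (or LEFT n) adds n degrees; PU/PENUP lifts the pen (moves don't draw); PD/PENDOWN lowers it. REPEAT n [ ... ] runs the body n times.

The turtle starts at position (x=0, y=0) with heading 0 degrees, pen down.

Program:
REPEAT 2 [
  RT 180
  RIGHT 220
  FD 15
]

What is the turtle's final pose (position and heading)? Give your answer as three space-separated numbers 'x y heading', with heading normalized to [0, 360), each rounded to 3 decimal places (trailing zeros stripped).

Executing turtle program step by step:
Start: pos=(0,0), heading=0, pen down
REPEAT 2 [
  -- iteration 1/2 --
  RT 180: heading 0 -> 180
  RT 220: heading 180 -> 320
  FD 15: (0,0) -> (11.491,-9.642) [heading=320, draw]
  -- iteration 2/2 --
  RT 180: heading 320 -> 140
  RT 220: heading 140 -> 280
  FD 15: (11.491,-9.642) -> (14.095,-24.414) [heading=280, draw]
]
Final: pos=(14.095,-24.414), heading=280, 2 segment(s) drawn

Answer: 14.095 -24.414 280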